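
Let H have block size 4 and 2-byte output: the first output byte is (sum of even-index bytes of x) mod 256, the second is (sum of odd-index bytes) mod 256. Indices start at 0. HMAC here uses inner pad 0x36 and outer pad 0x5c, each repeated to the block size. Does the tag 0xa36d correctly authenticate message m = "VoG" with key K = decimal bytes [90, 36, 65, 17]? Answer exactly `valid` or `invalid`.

Key decimal bytes [90, 36, 65, 17] = 5a 24 41 11 is exactly B = 4 bytes: K' = 5a 24 41 11.
K' ⊕ ipad = 6c 12 77 27; K' ⊕ opad = 06 78 1d 4d.
Inner hash: even-index sum = 384 mod 256 = 128; odd-index sum = 168 mod 256 = 168 → 80 a8.
Outer hash (recomputed tag): even-index sum = 163 mod 256 = 163; odd-index sum = 365 mod 256 = 109 → a3 6d.
Recomputed tag = a36d; claimed = a36d → match.

valid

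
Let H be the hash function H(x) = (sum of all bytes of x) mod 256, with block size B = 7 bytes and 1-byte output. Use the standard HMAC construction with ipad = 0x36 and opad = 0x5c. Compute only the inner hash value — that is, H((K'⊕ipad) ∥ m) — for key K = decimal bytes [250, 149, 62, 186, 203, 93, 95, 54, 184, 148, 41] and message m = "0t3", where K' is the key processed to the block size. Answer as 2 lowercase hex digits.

Key decimal bytes [250, 149, 62, 186, 203, 93, 95, 54, 184, 148, 41] = fa 95 3e ba cb 5d 5f 36 b8 94 29 is 11 bytes > B = 7, so hash it first: H(key) = b9, then zero-pad to 7 bytes: K' = b9 00 00 00 00 00 00.
K' ⊕ ipad = 8f 36 36 36 36 36 36.
Inner input = 8f 36 36 36 36 36 36 ∥ 30 74 33.
Inner hash: sum = 143+54+54+54+54+54+54+48+116+51 = 682; mod 256 = 170 → aa.

aa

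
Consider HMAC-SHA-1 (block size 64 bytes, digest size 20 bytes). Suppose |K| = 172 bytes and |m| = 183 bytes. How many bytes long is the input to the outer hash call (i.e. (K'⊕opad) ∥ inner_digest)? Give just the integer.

Key is 172 > 64 bytes, so it is hashed to 20 bytes then zero-padded to 64: |K'| = 64.
Outer input = (K'⊕opad) ∥ H(inner) → 64 + 20 = 84 bytes.

84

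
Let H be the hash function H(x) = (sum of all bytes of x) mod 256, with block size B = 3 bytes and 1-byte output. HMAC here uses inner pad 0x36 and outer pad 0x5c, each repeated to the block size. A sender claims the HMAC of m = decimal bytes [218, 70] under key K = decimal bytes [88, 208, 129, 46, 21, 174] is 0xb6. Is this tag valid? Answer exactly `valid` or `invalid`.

Key decimal bytes [88, 208, 129, 46, 21, 174] = 58 d0 81 2e 15 ae is 6 bytes > B = 3, so hash it first: H(key) = 9a, then zero-pad to 3 bytes: K' = 9a 00 00.
K' ⊕ ipad = ac 36 36; K' ⊕ opad = c6 5c 5c.
Inner hash: sum = 172+54+54+218+70 = 568; mod 256 = 56 → 38.
Outer hash (recomputed tag): sum = 198+92+92+56 = 438; mod 256 = 182 → b6.
Recomputed tag = b6; claimed = b6 → match.

valid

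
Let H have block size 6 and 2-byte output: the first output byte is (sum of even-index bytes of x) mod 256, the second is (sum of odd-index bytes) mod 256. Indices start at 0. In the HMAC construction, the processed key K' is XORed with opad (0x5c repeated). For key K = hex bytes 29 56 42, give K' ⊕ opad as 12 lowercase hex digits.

Key hex bytes 29 56 42 is 3 bytes ≤ B = 6; zero-pad to 6 bytes: K' = 29 56 42 00 00 00.
XOR each byte with 0x5c: 29⊕5c=75, 56⊕5c=0a, 42⊕5c=1e, 00⊕5c=5c, 00⊕5c=5c, 00⊕5c=5c.

750a1e5c5c5c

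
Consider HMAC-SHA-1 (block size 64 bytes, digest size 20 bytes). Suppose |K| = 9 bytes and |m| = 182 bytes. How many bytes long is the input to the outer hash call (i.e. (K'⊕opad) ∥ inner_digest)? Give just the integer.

Key is 9 ≤ 64 bytes, zero-padded: |K'| = 64.
Outer input = (K'⊕opad) ∥ H(inner) → 64 + 20 = 84 bytes.

84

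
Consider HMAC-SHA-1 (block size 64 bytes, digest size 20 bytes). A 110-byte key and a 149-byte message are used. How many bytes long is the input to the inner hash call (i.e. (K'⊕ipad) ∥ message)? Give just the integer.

213

Key is 110 > 64 bytes, so it is hashed to 20 bytes then zero-padded to 64: |K'| = 64.
Inner input = (K'⊕ipad) ∥ m → 64 + 149 = 213 bytes.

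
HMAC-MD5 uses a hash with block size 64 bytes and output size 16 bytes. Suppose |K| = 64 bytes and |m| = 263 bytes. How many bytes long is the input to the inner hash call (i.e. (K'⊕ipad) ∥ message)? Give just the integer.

327

Key is 64 ≤ 64 bytes, zero-padded: |K'| = 64.
Inner input = (K'⊕ipad) ∥ m → 64 + 263 = 327 bytes.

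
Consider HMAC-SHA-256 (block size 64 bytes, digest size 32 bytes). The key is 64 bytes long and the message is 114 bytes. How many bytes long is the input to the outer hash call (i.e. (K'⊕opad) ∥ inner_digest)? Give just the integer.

Key is 64 ≤ 64 bytes, zero-padded: |K'| = 64.
Outer input = (K'⊕opad) ∥ H(inner) → 64 + 32 = 96 bytes.

96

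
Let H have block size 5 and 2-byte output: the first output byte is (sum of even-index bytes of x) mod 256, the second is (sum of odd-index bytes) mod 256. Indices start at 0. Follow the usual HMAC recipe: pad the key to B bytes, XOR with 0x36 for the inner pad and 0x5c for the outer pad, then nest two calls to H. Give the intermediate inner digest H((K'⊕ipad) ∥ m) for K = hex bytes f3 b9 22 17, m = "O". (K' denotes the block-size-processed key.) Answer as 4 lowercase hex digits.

Key hex bytes f3 b9 22 17 is 4 bytes ≤ B = 5; zero-pad to 5 bytes: K' = f3 b9 22 17 00.
K' ⊕ ipad = c5 8f 14 21 36.
Inner input = c5 8f 14 21 36 ∥ 4f.
Inner hash: even-index sum = 271 mod 256 = 15; odd-index sum = 255 mod 256 = 255 → 0f ff.

0fff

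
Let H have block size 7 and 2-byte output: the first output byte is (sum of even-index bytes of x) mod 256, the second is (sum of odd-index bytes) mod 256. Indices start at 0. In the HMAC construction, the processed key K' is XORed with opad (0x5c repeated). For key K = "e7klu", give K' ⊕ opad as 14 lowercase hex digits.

396b3730295c5c

Key "e7klu" = 65 37 6b 6c 75 is 5 bytes ≤ B = 7; zero-pad to 7 bytes: K' = 65 37 6b 6c 75 00 00.
XOR each byte with 0x5c: 65⊕5c=39, 37⊕5c=6b, 6b⊕5c=37, 6c⊕5c=30, 75⊕5c=29, 00⊕5c=5c, 00⊕5c=5c.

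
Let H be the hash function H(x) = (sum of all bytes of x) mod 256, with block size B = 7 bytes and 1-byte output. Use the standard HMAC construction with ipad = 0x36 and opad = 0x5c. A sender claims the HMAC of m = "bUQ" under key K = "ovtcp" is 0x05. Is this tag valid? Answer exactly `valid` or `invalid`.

invalid

Key "ovtcp" = 6f 76 74 63 70 is 5 bytes ≤ B = 7; zero-pad to 7 bytes: K' = 6f 76 74 63 70 00 00.
K' ⊕ ipad = 59 40 42 55 46 36 36; K' ⊕ opad = 33 2a 28 3f 2c 5c 5c.
Inner hash: sum = 89+64+66+85+70+54+54+98+85+81 = 746; mod 256 = 234 → ea.
Outer hash (recomputed tag): sum = 51+42+40+63+44+92+92+234 = 658; mod 256 = 146 → 92.
Recomputed tag = 92; claimed = 05 → mismatch.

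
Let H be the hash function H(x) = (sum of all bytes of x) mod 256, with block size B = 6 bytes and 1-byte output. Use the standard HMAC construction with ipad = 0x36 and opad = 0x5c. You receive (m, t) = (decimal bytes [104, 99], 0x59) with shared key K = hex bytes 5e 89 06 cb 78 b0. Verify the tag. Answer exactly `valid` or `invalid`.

Key hex bytes 5e 89 06 cb 78 b0 is exactly B = 6 bytes: K' = 5e 89 06 cb 78 b0.
K' ⊕ ipad = 68 bf 30 fd 4e 86; K' ⊕ opad = 02 d5 5a 97 24 ec.
Inner hash: sum = 104+191+48+253+78+134+104+99 = 1011; mod 256 = 243 → f3.
Outer hash (recomputed tag): sum = 2+213+90+151+36+236+243 = 971; mod 256 = 203 → cb.
Recomputed tag = cb; claimed = 59 → mismatch.

invalid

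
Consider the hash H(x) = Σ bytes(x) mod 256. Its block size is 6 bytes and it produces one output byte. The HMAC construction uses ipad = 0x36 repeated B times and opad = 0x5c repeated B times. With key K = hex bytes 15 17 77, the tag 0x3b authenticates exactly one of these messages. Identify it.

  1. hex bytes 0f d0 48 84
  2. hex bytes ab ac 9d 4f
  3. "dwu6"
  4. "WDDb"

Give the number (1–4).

4

Key hex bytes 15 17 77 is 3 bytes ≤ B = 6; zero-pad to 6 bytes: K' = 15 17 77 00 00 00.
K' ⊕ ipad = 23 21 41 36 36 36; K' ⊕ opad = 49 4b 2b 5c 5c 5c.
m1: inner = H(23 21 41 36 36 36 0f d0 48 84) = d2; tag = H(49 4b 2b 5c 5c 5c d2) = a5
m2: inner = H(23 21 41 36 36 36 ab ac 9d 4f) = 6a; tag = H(49 4b 2b 5c 5c 5c 6a) = 3d
m3: inner = H(23 21 41 36 36 36 64 77 75 36) = ad; tag = H(49 4b 2b 5c 5c 5c ad) = 80
m4: inner = H(23 21 41 36 36 36 57 44 44 62) = 68; tag = H(49 4b 2b 5c 5c 5c 68) = 3b ← matches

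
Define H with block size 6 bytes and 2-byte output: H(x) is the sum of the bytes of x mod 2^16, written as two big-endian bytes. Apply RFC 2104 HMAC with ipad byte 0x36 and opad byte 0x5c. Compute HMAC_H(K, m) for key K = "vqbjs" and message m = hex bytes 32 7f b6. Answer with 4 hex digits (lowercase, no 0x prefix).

0172

Key "vqbjs" = 76 71 62 6a 73 is 5 bytes ≤ B = 6; zero-pad to 6 bytes: K' = 76 71 62 6a 73 00.
K' ⊕ ipad = 40 47 54 5c 45 36.  K' ⊕ opad = 2a 2d 3e 36 2f 5c.
Inner input = (K'⊕ipad) ∥ m = 40 47 54 5c 45 36 ∥ 32 7f b6.
Inner hash: sum = 64+71+84+92+69+54+50+127+182 = 793 → 03 19.
Outer input = (K'⊕opad) ∥ inner = 2a 2d 3e 36 2f 5c ∥ 03 19.
Outer hash (tag): sum = 42+45+62+54+47+92+3+25 = 370 → 01 72.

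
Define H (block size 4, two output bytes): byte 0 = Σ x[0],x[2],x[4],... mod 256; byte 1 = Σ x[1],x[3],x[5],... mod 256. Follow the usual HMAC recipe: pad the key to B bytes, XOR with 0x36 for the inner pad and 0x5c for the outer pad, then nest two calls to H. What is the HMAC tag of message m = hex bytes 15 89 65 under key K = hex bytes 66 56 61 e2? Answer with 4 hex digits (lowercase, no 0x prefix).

Key hex bytes 66 56 61 e2 is exactly B = 4 bytes: K' = 66 56 61 e2.
K' ⊕ ipad = 50 60 57 d4.  K' ⊕ opad = 3a 0a 3d be.
Inner input = (K'⊕ipad) ∥ m = 50 60 57 d4 ∥ 15 89 65.
Inner hash: even-index sum = 289 mod 256 = 33; odd-index sum = 445 mod 256 = 189 → 21 bd.
Outer input = (K'⊕opad) ∥ inner = 3a 0a 3d be ∥ 21 bd.
Outer hash (tag): even-index sum = 152 mod 256 = 152; odd-index sum = 389 mod 256 = 133 → 98 85.

9885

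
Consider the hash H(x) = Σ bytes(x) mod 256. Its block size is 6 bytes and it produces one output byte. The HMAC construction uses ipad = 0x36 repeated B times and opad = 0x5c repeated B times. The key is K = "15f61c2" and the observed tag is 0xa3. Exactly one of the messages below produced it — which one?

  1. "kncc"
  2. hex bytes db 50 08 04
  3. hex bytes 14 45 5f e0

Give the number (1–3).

2

Key "15f61c2" = 31 35 66 36 31 63 32 is 7 bytes > B = 6, so hash it first: H(key) = c8, then zero-pad to 6 bytes: K' = c8 00 00 00 00 00.
K' ⊕ ipad = fe 36 36 36 36 36; K' ⊕ opad = 94 5c 5c 5c 5c 5c.
m1: inner = H(fe 36 36 36 36 36 6b 6e 63 63) = ab; tag = H(94 5c 5c 5c 5c 5c ab) = 0b
m2: inner = H(fe 36 36 36 36 36 db 50 08 04) = 43; tag = H(94 5c 5c 5c 5c 5c 43) = a3 ← matches
m3: inner = H(fe 36 36 36 36 36 14 45 5f e0) = a4; tag = H(94 5c 5c 5c 5c 5c a4) = 04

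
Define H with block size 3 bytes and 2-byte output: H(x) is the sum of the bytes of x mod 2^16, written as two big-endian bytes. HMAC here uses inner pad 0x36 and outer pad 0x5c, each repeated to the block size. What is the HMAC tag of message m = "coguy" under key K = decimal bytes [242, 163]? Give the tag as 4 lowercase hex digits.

02c2

Key decimal bytes [242, 163] = f2 a3 is 2 bytes ≤ B = 3; zero-pad to 3 bytes: K' = f2 a3 00.
K' ⊕ ipad = c4 95 36.  K' ⊕ opad = ae ff 5c.
Inner input = (K'⊕ipad) ∥ m = c4 95 36 ∥ 63 6f 67 75 79.
Inner hash: sum = 196+149+54+99+111+103+117+121 = 950 → 03 b6.
Outer input = (K'⊕opad) ∥ inner = ae ff 5c ∥ 03 b6.
Outer hash (tag): sum = 174+255+92+3+182 = 706 → 02 c2.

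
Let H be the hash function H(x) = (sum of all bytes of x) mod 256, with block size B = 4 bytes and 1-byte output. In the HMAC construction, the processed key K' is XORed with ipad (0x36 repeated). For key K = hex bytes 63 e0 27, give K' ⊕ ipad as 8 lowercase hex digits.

55d61136

Key hex bytes 63 e0 27 is 3 bytes ≤ B = 4; zero-pad to 4 bytes: K' = 63 e0 27 00.
XOR each byte with 0x36: 63⊕36=55, e0⊕36=d6, 27⊕36=11, 00⊕36=36.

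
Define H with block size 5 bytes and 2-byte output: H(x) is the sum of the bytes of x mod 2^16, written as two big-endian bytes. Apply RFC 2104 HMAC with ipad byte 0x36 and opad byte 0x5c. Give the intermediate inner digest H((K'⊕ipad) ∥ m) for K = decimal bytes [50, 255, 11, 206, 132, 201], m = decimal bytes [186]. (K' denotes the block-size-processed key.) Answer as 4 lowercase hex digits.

Key decimal bytes [50, 255, 11, 206, 132, 201] = 32 ff 0b ce 84 c9 is 6 bytes > B = 5, so hash it first: H(key) = 03 57, then zero-pad to 5 bytes: K' = 03 57 00 00 00.
K' ⊕ ipad = 35 61 36 36 36.
Inner input = 35 61 36 36 36 ∥ ba.
Inner hash: sum = 53+97+54+54+54+186 = 498 → 01 f2.

01f2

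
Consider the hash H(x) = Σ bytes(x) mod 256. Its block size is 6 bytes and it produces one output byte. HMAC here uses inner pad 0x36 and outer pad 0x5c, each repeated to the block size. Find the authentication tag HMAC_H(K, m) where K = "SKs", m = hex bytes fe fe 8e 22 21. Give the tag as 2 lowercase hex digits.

ff

Key "SKs" = 53 4b 73 is 3 bytes ≤ B = 6; zero-pad to 6 bytes: K' = 53 4b 73 00 00 00.
K' ⊕ ipad = 65 7d 45 36 36 36.  K' ⊕ opad = 0f 17 2f 5c 5c 5c.
Inner input = (K'⊕ipad) ∥ m = 65 7d 45 36 36 36 ∥ fe fe 8e 22 21.
Inner hash: sum = 101+125+69+54+54+54+254+254+142+34+33 = 1174; mod 256 = 150 → 96.
Outer input = (K'⊕opad) ∥ inner = 0f 17 2f 5c 5c 5c ∥ 96.
Outer hash (tag): sum = 15+23+47+92+92+92+150 = 511; mod 256 = 255 → ff.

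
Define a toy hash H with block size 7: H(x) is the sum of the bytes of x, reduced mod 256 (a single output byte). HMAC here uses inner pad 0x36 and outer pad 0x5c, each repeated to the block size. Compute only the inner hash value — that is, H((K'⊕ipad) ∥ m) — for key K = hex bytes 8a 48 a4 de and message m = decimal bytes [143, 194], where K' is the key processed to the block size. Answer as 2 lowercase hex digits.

Key hex bytes 8a 48 a4 de is 4 bytes ≤ B = 7; zero-pad to 7 bytes: K' = 8a 48 a4 de 00 00 00.
K' ⊕ ipad = bc 7e 92 e8 36 36 36.
Inner input = bc 7e 92 e8 36 36 36 ∥ 8f c2.
Inner hash: sum = 188+126+146+232+54+54+54+143+194 = 1191; mod 256 = 167 → a7.

a7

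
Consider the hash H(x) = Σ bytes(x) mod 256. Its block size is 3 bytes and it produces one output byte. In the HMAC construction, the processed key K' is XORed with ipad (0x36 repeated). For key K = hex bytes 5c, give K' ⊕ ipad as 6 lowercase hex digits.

6a3636

Key hex bytes 5c is 1 byte ≤ B = 3; zero-pad to 3 bytes: K' = 5c 00 00.
XOR each byte with 0x36: 5c⊕36=6a, 00⊕36=36, 00⊕36=36.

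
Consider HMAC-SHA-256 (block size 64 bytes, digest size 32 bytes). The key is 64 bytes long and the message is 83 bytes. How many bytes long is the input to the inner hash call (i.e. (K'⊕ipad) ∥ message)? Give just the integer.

147

Key is 64 ≤ 64 bytes, zero-padded: |K'| = 64.
Inner input = (K'⊕ipad) ∥ m → 64 + 83 = 147 bytes.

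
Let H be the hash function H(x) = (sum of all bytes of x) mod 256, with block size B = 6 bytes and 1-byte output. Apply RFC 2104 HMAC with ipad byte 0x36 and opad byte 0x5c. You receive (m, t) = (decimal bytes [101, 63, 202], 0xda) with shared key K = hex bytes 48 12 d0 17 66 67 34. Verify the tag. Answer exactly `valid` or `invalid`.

Key hex bytes 48 12 d0 17 66 67 34 is 7 bytes > B = 6, so hash it first: H(key) = 42, then zero-pad to 6 bytes: K' = 42 00 00 00 00 00.
K' ⊕ ipad = 74 36 36 36 36 36; K' ⊕ opad = 1e 5c 5c 5c 5c 5c.
Inner hash: sum = 116+54+54+54+54+54+101+63+202 = 752; mod 256 = 240 → f0.
Outer hash (recomputed tag): sum = 30+92+92+92+92+92+240 = 730; mod 256 = 218 → da.
Recomputed tag = da; claimed = da → match.

valid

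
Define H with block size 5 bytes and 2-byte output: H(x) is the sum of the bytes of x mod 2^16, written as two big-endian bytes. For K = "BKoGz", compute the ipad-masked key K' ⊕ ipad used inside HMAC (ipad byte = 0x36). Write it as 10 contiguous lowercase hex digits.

Key "BKoGz" = 42 4b 6f 47 7a is exactly B = 5 bytes: K' = 42 4b 6f 47 7a.
XOR each byte with 0x36: 42⊕36=74, 4b⊕36=7d, 6f⊕36=59, 47⊕36=71, 7a⊕36=4c.

747d59714c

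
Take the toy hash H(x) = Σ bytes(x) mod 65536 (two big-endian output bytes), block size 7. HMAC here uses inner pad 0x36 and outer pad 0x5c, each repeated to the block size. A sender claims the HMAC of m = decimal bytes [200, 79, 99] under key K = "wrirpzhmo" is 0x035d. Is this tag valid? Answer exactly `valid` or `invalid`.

Key "wrirpzhmo" = 77 72 69 72 70 7a 68 6d 6f is 9 bytes > B = 7, so hash it first: H(key) = 03 f2, then zero-pad to 7 bytes: K' = 03 f2 00 00 00 00 00.
K' ⊕ ipad = 35 c4 36 36 36 36 36; K' ⊕ opad = 5f ae 5c 5c 5c 5c 5c.
Inner hash: sum = 53+196+54+54+54+54+54+200+79+99 = 897 → 03 81.
Outer hash (recomputed tag): sum = 95+174+92+92+92+92+92+3+129 = 861 → 03 5d.
Recomputed tag = 035d; claimed = 035d → match.

valid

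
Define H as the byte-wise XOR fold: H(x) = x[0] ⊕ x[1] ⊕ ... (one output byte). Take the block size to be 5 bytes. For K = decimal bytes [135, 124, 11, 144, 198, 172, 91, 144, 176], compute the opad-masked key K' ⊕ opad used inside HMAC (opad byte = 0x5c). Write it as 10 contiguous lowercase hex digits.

2d5c5c5c5c

Key decimal bytes [135, 124, 11, 144, 198, 172, 91, 144, 176] = 87 7c 0b 90 c6 ac 5b 90 b0 is 9 bytes > B = 5, so hash it first: H(key) = 71, then zero-pad to 5 bytes: K' = 71 00 00 00 00.
XOR each byte with 0x5c: 71⊕5c=2d, 00⊕5c=5c, 00⊕5c=5c, 00⊕5c=5c, 00⊕5c=5c.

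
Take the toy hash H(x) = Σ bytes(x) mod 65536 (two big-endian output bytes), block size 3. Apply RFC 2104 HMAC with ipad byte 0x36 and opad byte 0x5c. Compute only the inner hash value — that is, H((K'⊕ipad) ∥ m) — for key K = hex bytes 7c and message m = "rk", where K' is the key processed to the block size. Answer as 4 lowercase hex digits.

Key hex bytes 7c is 1 byte ≤ B = 3; zero-pad to 3 bytes: K' = 7c 00 00.
K' ⊕ ipad = 4a 36 36.
Inner input = 4a 36 36 ∥ 72 6b.
Inner hash: sum = 74+54+54+114+107 = 403 → 01 93.

0193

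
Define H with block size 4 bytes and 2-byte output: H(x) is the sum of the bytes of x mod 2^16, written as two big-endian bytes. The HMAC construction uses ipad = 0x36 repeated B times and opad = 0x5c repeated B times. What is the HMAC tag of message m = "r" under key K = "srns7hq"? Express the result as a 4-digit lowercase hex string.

Key "srns7hq" = 73 72 6e 73 37 68 71 is 7 bytes > B = 4, so hash it first: H(key) = 02 d6, then zero-pad to 4 bytes: K' = 02 d6 00 00.
K' ⊕ ipad = 34 e0 36 36.  K' ⊕ opad = 5e 8a 5c 5c.
Inner input = (K'⊕ipad) ∥ m = 34 e0 36 36 ∥ 72.
Inner hash: sum = 52+224+54+54+114 = 498 → 01 f2.
Outer input = (K'⊕opad) ∥ inner = 5e 8a 5c 5c ∥ 01 f2.
Outer hash (tag): sum = 94+138+92+92+1+242 = 659 → 02 93.

0293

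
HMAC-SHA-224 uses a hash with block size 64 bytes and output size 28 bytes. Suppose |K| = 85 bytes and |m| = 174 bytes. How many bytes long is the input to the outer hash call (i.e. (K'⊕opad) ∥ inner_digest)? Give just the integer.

92

Key is 85 > 64 bytes, so it is hashed to 28 bytes then zero-padded to 64: |K'| = 64.
Outer input = (K'⊕opad) ∥ H(inner) → 64 + 28 = 92 bytes.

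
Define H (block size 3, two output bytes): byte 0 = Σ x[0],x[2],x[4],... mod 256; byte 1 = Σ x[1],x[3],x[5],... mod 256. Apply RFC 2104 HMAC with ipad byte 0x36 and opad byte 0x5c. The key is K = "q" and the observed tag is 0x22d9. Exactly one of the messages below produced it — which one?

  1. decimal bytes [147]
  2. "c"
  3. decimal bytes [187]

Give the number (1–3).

Key "q" = 71 is 1 byte ≤ B = 3; zero-pad to 3 bytes: K' = 71 00 00.
K' ⊕ ipad = 47 36 36; K' ⊕ opad = 2d 5c 5c.
m1: inner = H(47 36 36 93) = 7d c9; tag = H(2d 5c 5c 7d c9) = 52d9
m2: inner = H(47 36 36 63) = 7d 99; tag = H(2d 5c 5c 7d 99) = 22d9 ← matches
m3: inner = H(47 36 36 bb) = 7d f1; tag = H(2d 5c 5c 7d f1) = 7ad9

2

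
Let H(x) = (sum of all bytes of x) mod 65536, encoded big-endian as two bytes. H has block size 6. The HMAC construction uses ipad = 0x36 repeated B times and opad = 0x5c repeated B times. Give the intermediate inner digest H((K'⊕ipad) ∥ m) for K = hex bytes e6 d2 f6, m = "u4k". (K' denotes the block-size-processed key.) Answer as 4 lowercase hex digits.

042a

Key hex bytes e6 d2 f6 is 3 bytes ≤ B = 6; zero-pad to 6 bytes: K' = e6 d2 f6 00 00 00.
K' ⊕ ipad = d0 e4 c0 36 36 36.
Inner input = d0 e4 c0 36 36 36 ∥ 75 34 6b.
Inner hash: sum = 208+228+192+54+54+54+117+52+107 = 1066 → 04 2a.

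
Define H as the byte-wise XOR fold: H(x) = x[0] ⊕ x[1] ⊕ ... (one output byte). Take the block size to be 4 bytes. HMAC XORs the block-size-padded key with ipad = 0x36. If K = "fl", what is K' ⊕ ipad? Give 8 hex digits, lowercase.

505a3636

Key "fl" = 66 6c is 2 bytes ≤ B = 4; zero-pad to 4 bytes: K' = 66 6c 00 00.
XOR each byte with 0x36: 66⊕36=50, 6c⊕36=5a, 00⊕36=36, 00⊕36=36.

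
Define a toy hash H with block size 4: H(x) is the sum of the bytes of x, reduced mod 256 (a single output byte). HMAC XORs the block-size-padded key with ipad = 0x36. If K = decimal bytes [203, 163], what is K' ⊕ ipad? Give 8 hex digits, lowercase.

fd953636

Key decimal bytes [203, 163] = cb a3 is 2 bytes ≤ B = 4; zero-pad to 4 bytes: K' = cb a3 00 00.
XOR each byte with 0x36: cb⊕36=fd, a3⊕36=95, 00⊕36=36, 00⊕36=36.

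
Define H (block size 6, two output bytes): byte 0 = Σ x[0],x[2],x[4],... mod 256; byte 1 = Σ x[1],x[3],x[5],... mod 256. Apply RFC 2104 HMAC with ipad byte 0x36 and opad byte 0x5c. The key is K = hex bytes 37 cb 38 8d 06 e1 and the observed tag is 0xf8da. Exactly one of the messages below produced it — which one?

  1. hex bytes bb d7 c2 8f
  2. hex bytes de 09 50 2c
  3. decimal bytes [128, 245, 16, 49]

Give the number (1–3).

Key hex bytes 37 cb 38 8d 06 e1 is exactly B = 6 bytes: K' = 37 cb 38 8d 06 e1.
K' ⊕ ipad = 01 fd 0e bb 30 d7; K' ⊕ opad = 6b 97 64 d1 5a bd.
m1: inner = H(01 fd 0e bb 30 d7 bb d7 c2 8f) = bc f5; tag = H(6b 97 64 d1 5a bd bc f5) = e51a
m2: inner = H(01 fd 0e bb 30 d7 de 09 50 2c) = 6d c4; tag = H(6b 97 64 d1 5a bd 6d c4) = 96e9
m3: inner = H(01 fd 0e bb 30 d7 80 f5 10 31) = cf b5; tag = H(6b 97 64 d1 5a bd cf b5) = f8da ← matches

3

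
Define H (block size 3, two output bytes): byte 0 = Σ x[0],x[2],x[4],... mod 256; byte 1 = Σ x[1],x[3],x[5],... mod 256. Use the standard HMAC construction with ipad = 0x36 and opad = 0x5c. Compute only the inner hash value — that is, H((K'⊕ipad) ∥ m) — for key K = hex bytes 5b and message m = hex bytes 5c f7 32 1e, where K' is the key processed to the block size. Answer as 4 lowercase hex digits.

Key hex bytes 5b is 1 byte ≤ B = 3; zero-pad to 3 bytes: K' = 5b 00 00.
K' ⊕ ipad = 6d 36 36.
Inner input = 6d 36 36 ∥ 5c f7 32 1e.
Inner hash: even-index sum = 440 mod 256 = 184; odd-index sum = 196 mod 256 = 196 → b8 c4.

b8c4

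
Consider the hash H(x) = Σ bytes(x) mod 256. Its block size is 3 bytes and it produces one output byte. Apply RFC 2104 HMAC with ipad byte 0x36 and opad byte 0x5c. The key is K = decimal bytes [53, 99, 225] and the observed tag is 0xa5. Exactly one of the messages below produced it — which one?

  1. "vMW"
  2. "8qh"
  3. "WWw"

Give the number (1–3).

2

Key decimal bytes [53, 99, 225] = 35 63 e1 is exactly B = 3 bytes: K' = 35 63 e1.
K' ⊕ ipad = 03 55 d7; K' ⊕ opad = 69 3f bd.
m1: inner = H(03 55 d7 76 4d 57) = 49; tag = H(69 3f bd 49) = ae
m2: inner = H(03 55 d7 38 71 68) = 40; tag = H(69 3f bd 40) = a5 ← matches
m3: inner = H(03 55 d7 57 57 77) = 54; tag = H(69 3f bd 54) = b9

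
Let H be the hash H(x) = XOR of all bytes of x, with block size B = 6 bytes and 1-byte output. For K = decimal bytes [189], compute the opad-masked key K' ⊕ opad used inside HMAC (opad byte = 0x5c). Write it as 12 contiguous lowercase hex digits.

Key decimal bytes [189] = bd is 1 byte ≤ B = 6; zero-pad to 6 bytes: K' = bd 00 00 00 00 00.
XOR each byte with 0x5c: bd⊕5c=e1, 00⊕5c=5c, 00⊕5c=5c, 00⊕5c=5c, 00⊕5c=5c, 00⊕5c=5c.

e15c5c5c5c5c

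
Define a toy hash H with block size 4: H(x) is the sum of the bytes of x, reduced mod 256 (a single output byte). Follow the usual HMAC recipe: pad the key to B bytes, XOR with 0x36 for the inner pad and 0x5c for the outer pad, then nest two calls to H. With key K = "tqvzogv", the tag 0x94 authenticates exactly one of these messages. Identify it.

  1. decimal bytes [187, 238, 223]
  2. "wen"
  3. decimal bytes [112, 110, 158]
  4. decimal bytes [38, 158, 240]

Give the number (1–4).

Key "tqvzogv" = 74 71 76 7a 6f 67 76 is 7 bytes > B = 4, so hash it first: H(key) = 21, then zero-pad to 4 bytes: K' = 21 00 00 00.
K' ⊕ ipad = 17 36 36 36; K' ⊕ opad = 7d 5c 5c 5c.
m1: inner = H(17 36 36 36 bb ee df) = 41; tag = H(7d 5c 5c 5c 41) = d2
m2: inner = H(17 36 36 36 77 65 6e) = 03; tag = H(7d 5c 5c 5c 03) = 94 ← matches
m3: inner = H(17 36 36 36 70 6e 9e) = 35; tag = H(7d 5c 5c 5c 35) = c6
m4: inner = H(17 36 36 36 26 9e f0) = 6d; tag = H(7d 5c 5c 5c 6d) = fe

2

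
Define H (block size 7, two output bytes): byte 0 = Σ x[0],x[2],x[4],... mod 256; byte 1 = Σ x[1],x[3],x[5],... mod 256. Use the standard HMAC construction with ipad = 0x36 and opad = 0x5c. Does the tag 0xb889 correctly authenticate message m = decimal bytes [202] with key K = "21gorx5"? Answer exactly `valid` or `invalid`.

invalid

Key "21gorx5" = 32 31 67 6f 72 78 35 is exactly B = 7 bytes: K' = 32 31 67 6f 72 78 35.
K' ⊕ ipad = 04 07 51 59 44 4e 03; K' ⊕ opad = 6e 6d 3b 33 2e 24 69.
Inner hash: even-index sum = 156 mod 256 = 156; odd-index sum = 376 mod 256 = 120 → 9c 78.
Outer hash (recomputed tag): even-index sum = 440 mod 256 = 184; odd-index sum = 352 mod 256 = 96 → b8 60.
Recomputed tag = b860; claimed = b889 → mismatch.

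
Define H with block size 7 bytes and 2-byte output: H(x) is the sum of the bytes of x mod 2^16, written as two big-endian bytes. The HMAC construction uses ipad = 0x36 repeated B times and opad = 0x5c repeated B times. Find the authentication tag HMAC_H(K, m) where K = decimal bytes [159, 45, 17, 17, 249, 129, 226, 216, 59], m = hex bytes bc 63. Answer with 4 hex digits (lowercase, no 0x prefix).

02f1

Key decimal bytes [159, 45, 17, 17, 249, 129, 226, 216, 59] = 9f 2d 11 11 f9 81 e2 d8 3b is 9 bytes > B = 7, so hash it first: H(key) = 04 5d, then zero-pad to 7 bytes: K' = 04 5d 00 00 00 00 00.
K' ⊕ ipad = 32 6b 36 36 36 36 36.  K' ⊕ opad = 58 01 5c 5c 5c 5c 5c.
Inner input = (K'⊕ipad) ∥ m = 32 6b 36 36 36 36 36 ∥ bc 63.
Inner hash: sum = 50+107+54+54+54+54+54+188+99 = 714 → 02 ca.
Outer input = (K'⊕opad) ∥ inner = 58 01 5c 5c 5c 5c 5c ∥ 02 ca.
Outer hash (tag): sum = 88+1+92+92+92+92+92+2+202 = 753 → 02 f1.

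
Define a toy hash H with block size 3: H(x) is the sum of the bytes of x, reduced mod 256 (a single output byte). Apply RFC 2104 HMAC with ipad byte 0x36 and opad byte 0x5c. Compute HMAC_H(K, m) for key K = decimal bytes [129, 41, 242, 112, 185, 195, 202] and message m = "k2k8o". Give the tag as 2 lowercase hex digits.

45

Key decimal bytes [129, 41, 242, 112, 185, 195, 202] = 81 29 f2 70 b9 c3 ca is 7 bytes > B = 3, so hash it first: H(key) = 52, then zero-pad to 3 bytes: K' = 52 00 00.
K' ⊕ ipad = 64 36 36.  K' ⊕ opad = 0e 5c 5c.
Inner input = (K'⊕ipad) ∥ m = 64 36 36 ∥ 6b 32 6b 38 6f.
Inner hash: sum = 100+54+54+107+50+107+56+111 = 639; mod 256 = 127 → 7f.
Outer input = (K'⊕opad) ∥ inner = 0e 5c 5c ∥ 7f.
Outer hash (tag): sum = 14+92+92+127 = 325; mod 256 = 69 → 45.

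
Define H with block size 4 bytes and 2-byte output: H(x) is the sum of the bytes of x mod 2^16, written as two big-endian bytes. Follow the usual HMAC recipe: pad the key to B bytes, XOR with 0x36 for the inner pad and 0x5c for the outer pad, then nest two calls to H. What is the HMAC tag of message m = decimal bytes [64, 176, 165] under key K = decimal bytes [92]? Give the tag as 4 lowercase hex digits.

01b7

Key decimal bytes [92] = 5c is 1 byte ≤ B = 4; zero-pad to 4 bytes: K' = 5c 00 00 00.
K' ⊕ ipad = 6a 36 36 36.  K' ⊕ opad = 00 5c 5c 5c.
Inner input = (K'⊕ipad) ∥ m = 6a 36 36 36 ∥ 40 b0 a5.
Inner hash: sum = 106+54+54+54+64+176+165 = 673 → 02 a1.
Outer input = (K'⊕opad) ∥ inner = 00 5c 5c 5c ∥ 02 a1.
Outer hash (tag): sum = 0+92+92+92+2+161 = 439 → 01 b7.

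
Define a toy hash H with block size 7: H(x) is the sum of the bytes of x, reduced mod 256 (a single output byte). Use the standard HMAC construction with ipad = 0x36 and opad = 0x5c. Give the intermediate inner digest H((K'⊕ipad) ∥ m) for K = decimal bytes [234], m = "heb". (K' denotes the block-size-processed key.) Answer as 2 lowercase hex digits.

Key decimal bytes [234] = ea is 1 byte ≤ B = 7; zero-pad to 7 bytes: K' = ea 00 00 00 00 00 00.
K' ⊕ ipad = dc 36 36 36 36 36 36.
Inner input = dc 36 36 36 36 36 36 ∥ 68 65 62.
Inner hash: sum = 220+54+54+54+54+54+54+104+101+98 = 847; mod 256 = 79 → 4f.

4f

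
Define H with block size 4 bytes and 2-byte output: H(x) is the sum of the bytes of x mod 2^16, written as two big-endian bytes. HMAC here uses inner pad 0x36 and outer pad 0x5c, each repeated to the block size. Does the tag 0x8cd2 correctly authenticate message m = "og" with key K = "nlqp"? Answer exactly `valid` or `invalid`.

Key "nlqp" = 6e 6c 71 70 is exactly B = 4 bytes: K' = 6e 6c 71 70.
K' ⊕ ipad = 58 5a 47 46; K' ⊕ opad = 32 30 2d 2c.
Inner hash: sum = 88+90+71+70+111+103 = 533 → 02 15.
Outer hash (recomputed tag): sum = 50+48+45+44+2+21 = 210 → 00 d2.
Recomputed tag = 00d2; claimed = 8cd2 → mismatch.

invalid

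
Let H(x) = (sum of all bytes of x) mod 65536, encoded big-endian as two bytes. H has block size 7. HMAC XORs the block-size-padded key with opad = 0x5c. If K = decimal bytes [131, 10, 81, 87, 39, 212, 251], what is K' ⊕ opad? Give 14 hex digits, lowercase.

Key decimal bytes [131, 10, 81, 87, 39, 212, 251] = 83 0a 51 57 27 d4 fb is exactly B = 7 bytes: K' = 83 0a 51 57 27 d4 fb.
XOR each byte with 0x5c: 83⊕5c=df, 0a⊕5c=56, 51⊕5c=0d, 57⊕5c=0b, 27⊕5c=7b, d4⊕5c=88, fb⊕5c=a7.

df560d0b7b88a7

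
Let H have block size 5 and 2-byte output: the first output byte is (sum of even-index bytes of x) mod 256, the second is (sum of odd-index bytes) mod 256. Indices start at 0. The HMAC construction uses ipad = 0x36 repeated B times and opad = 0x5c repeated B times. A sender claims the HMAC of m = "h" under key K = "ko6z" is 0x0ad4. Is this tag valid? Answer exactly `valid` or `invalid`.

invalid

Key "ko6z" = 6b 6f 36 7a is 4 bytes ≤ B = 5; zero-pad to 5 bytes: K' = 6b 6f 36 7a 00.
K' ⊕ ipad = 5d 59 00 4c 36; K' ⊕ opad = 37 33 6a 26 5c.
Inner hash: even-index sum = 147 mod 256 = 147; odd-index sum = 269 mod 256 = 13 → 93 0d.
Outer hash (recomputed tag): even-index sum = 266 mod 256 = 10; odd-index sum = 236 mod 256 = 236 → 0a ec.
Recomputed tag = 0aec; claimed = 0ad4 → mismatch.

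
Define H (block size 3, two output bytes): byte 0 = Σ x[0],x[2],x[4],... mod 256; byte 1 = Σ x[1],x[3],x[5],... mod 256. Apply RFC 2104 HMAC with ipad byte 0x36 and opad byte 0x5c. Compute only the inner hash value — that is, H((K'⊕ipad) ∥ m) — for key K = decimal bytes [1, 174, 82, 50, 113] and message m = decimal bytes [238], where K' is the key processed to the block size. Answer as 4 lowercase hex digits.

28c4

Key decimal bytes [1, 174, 82, 50, 113] = 01 ae 52 32 71 is 5 bytes > B = 3, so hash it first: H(key) = c4 e0, then zero-pad to 3 bytes: K' = c4 e0 00.
K' ⊕ ipad = f2 d6 36.
Inner input = f2 d6 36 ∥ ee.
Inner hash: even-index sum = 296 mod 256 = 40; odd-index sum = 452 mod 256 = 196 → 28 c4.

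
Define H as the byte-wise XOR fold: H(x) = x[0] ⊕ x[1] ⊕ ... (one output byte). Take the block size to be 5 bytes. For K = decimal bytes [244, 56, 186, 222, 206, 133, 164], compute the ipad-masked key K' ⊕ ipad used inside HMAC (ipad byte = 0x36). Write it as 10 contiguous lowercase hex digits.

Key decimal bytes [244, 56, 186, 222, 206, 133, 164] = f4 38 ba de ce 85 a4 is 7 bytes > B = 5, so hash it first: H(key) = 47, then zero-pad to 5 bytes: K' = 47 00 00 00 00.
XOR each byte with 0x36: 47⊕36=71, 00⊕36=36, 00⊕36=36, 00⊕36=36, 00⊕36=36.

7136363636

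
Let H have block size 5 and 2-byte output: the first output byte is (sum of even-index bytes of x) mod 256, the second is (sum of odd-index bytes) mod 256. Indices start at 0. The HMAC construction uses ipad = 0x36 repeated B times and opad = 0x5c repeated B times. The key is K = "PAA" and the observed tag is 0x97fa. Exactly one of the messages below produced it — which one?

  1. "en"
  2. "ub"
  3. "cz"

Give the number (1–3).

1

Key "PAA" = 50 41 41 is 3 bytes ≤ B = 5; zero-pad to 5 bytes: K' = 50 41 41 00 00.
K' ⊕ ipad = 66 77 77 36 36; K' ⊕ opad = 0c 1d 1d 5c 5c.
m1: inner = H(66 77 77 36 36 65 6e) = 81 12; tag = H(0c 1d 1d 5c 5c 81 12) = 97fa ← matches
m2: inner = H(66 77 77 36 36 75 62) = 75 22; tag = H(0c 1d 1d 5c 5c 75 22) = a7ee
m3: inner = H(66 77 77 36 36 63 7a) = 8d 10; tag = H(0c 1d 1d 5c 5c 8d 10) = 9506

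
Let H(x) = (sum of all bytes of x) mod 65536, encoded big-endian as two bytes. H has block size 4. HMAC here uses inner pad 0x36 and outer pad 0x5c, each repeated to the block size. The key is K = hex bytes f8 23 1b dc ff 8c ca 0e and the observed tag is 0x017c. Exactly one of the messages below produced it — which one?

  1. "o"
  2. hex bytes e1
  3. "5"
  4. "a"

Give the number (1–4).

4

Key hex bytes f8 23 1b dc ff 8c ca 0e is 8 bytes > B = 4, so hash it first: H(key) = 04 75, then zero-pad to 4 bytes: K' = 04 75 00 00.
K' ⊕ ipad = 32 43 36 36; K' ⊕ opad = 58 29 5c 5c.
m1: inner = H(32 43 36 36 6f) = 01 50; tag = H(58 29 5c 5c 01 50) = 018a
m2: inner = H(32 43 36 36 e1) = 01 c2; tag = H(58 29 5c 5c 01 c2) = 01fc
m3: inner = H(32 43 36 36 35) = 01 16; tag = H(58 29 5c 5c 01 16) = 0150
m4: inner = H(32 43 36 36 61) = 01 42; tag = H(58 29 5c 5c 01 42) = 017c ← matches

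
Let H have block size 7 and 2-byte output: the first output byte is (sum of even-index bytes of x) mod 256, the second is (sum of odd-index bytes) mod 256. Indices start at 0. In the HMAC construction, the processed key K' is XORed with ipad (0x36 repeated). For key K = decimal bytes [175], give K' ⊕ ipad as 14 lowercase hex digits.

99363636363636

Key decimal bytes [175] = af is 1 byte ≤ B = 7; zero-pad to 7 bytes: K' = af 00 00 00 00 00 00.
XOR each byte with 0x36: af⊕36=99, 00⊕36=36, 00⊕36=36, 00⊕36=36, 00⊕36=36, 00⊕36=36, 00⊕36=36.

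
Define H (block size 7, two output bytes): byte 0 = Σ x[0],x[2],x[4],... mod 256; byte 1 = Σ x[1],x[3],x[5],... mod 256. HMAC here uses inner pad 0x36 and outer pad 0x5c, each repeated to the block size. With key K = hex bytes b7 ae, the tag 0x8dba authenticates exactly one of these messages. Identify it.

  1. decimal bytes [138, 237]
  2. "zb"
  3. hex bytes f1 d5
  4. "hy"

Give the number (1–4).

Key hex bytes b7 ae is 2 bytes ≤ B = 7; zero-pad to 7 bytes: K' = b7 ae 00 00 00 00 00.
K' ⊕ ipad = 81 98 36 36 36 36 36; K' ⊕ opad = eb f2 5c 5c 5c 5c 5c.
m1: inner = H(81 98 36 36 36 36 36 8a ed) = 10 8e; tag = H(eb f2 5c 5c 5c 5c 5c 10 8e) = 8dba ← matches
m2: inner = H(81 98 36 36 36 36 36 7a 62) = 85 7e; tag = H(eb f2 5c 5c 5c 5c 5c 85 7e) = 7d2f
m3: inner = H(81 98 36 36 36 36 36 f1 d5) = f8 f5; tag = H(eb f2 5c 5c 5c 5c 5c f8 f5) = f4a2
m4: inner = H(81 98 36 36 36 36 36 68 79) = 9c 6c; tag = H(eb f2 5c 5c 5c 5c 5c 9c 6c) = 6b46

1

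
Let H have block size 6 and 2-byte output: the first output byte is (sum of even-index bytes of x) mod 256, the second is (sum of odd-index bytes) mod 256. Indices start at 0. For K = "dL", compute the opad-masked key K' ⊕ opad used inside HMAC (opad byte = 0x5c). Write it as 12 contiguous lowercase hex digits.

38105c5c5c5c

Key "dL" = 64 4c is 2 bytes ≤ B = 6; zero-pad to 6 bytes: K' = 64 4c 00 00 00 00.
XOR each byte with 0x5c: 64⊕5c=38, 4c⊕5c=10, 00⊕5c=5c, 00⊕5c=5c, 00⊕5c=5c, 00⊕5c=5c.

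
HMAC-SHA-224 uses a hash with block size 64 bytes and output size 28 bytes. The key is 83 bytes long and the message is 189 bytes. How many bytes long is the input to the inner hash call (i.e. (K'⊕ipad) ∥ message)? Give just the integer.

Key is 83 > 64 bytes, so it is hashed to 28 bytes then zero-padded to 64: |K'| = 64.
Inner input = (K'⊕ipad) ∥ m → 64 + 189 = 253 bytes.

253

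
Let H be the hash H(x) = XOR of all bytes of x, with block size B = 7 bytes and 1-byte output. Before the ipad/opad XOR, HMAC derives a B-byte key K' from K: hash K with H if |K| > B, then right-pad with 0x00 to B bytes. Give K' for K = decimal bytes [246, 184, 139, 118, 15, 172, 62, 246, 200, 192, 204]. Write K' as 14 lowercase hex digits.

|K| = 11 > B = 7, so first hash the key.
H(K): XOR f6⊕b8⊕8b⊕76⊕0f⊕ac⊕3e⊕f6⊕c8⊕c0⊕cc = 1c.
Zero-pad H(K) = 1c to 7 bytes: K' = 1c 00 00 00 00 00 00.

1c000000000000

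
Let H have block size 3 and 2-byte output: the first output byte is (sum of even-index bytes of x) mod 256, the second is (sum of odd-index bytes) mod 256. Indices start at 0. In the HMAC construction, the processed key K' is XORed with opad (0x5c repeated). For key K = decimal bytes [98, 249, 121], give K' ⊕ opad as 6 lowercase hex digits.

3ea525

Key decimal bytes [98, 249, 121] = 62 f9 79 is exactly B = 3 bytes: K' = 62 f9 79.
XOR each byte with 0x5c: 62⊕5c=3e, f9⊕5c=a5, 79⊕5c=25.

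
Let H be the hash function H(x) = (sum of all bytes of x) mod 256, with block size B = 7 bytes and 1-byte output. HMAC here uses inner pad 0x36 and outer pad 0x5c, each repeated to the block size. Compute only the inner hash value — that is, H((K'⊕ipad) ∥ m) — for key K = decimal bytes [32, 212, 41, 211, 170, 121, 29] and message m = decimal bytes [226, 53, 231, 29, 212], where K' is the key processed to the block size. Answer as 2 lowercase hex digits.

Key decimal bytes [32, 212, 41, 211, 170, 121, 29] = 20 d4 29 d3 aa 79 1d is exactly B = 7 bytes: K' = 20 d4 29 d3 aa 79 1d.
K' ⊕ ipad = 16 e2 1f e5 9c 4f 2b.
Inner input = 16 e2 1f e5 9c 4f 2b ∥ e2 35 e7 1d d4.
Inner hash: sum = 22+226+31+229+156+79+43+226+53+231+29+212 = 1537; mod 256 = 1 → 01.

01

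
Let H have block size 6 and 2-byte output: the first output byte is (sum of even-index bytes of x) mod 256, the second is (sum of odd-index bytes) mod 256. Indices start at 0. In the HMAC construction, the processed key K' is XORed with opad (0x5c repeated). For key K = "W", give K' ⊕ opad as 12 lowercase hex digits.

0b5c5c5c5c5c

Key "W" = 57 is 1 byte ≤ B = 6; zero-pad to 6 bytes: K' = 57 00 00 00 00 00.
XOR each byte with 0x5c: 57⊕5c=0b, 00⊕5c=5c, 00⊕5c=5c, 00⊕5c=5c, 00⊕5c=5c, 00⊕5c=5c.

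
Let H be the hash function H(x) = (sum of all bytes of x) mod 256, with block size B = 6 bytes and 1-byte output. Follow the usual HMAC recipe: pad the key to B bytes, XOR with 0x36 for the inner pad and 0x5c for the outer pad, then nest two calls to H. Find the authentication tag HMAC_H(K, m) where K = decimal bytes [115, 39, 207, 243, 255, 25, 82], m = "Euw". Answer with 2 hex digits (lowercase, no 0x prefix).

95

Key decimal bytes [115, 39, 207, 243, 255, 25, 82] = 73 27 cf f3 ff 19 52 is 7 bytes > B = 6, so hash it first: H(key) = c6, then zero-pad to 6 bytes: K' = c6 00 00 00 00 00.
K' ⊕ ipad = f0 36 36 36 36 36.  K' ⊕ opad = 9a 5c 5c 5c 5c 5c.
Inner input = (K'⊕ipad) ∥ m = f0 36 36 36 36 36 ∥ 45 75 77.
Inner hash: sum = 240+54+54+54+54+54+69+117+119 = 815; mod 256 = 47 → 2f.
Outer input = (K'⊕opad) ∥ inner = 9a 5c 5c 5c 5c 5c ∥ 2f.
Outer hash (tag): sum = 154+92+92+92+92+92+47 = 661; mod 256 = 149 → 95.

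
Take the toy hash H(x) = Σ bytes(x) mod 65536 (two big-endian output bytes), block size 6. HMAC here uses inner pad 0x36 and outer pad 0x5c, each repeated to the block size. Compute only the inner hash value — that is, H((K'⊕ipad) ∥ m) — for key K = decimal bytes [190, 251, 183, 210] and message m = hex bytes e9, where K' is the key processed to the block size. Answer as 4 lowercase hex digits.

Key decimal bytes [190, 251, 183, 210] = be fb b7 d2 is 4 bytes ≤ B = 6; zero-pad to 6 bytes: K' = be fb b7 d2 00 00.
K' ⊕ ipad = 88 cd 81 e4 36 36.
Inner input = 88 cd 81 e4 36 36 ∥ e9.
Inner hash: sum = 136+205+129+228+54+54+233 = 1039 → 04 0f.

040f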